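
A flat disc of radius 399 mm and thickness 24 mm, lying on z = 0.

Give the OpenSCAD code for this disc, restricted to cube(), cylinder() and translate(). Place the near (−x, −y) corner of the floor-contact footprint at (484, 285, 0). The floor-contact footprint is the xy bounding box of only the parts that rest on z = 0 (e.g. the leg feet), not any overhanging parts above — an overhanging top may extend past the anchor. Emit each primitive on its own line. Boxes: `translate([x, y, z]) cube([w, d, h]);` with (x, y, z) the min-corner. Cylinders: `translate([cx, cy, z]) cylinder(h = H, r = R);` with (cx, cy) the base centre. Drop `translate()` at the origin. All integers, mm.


translate([883, 684, 0]) cylinder(h = 24, r = 399);


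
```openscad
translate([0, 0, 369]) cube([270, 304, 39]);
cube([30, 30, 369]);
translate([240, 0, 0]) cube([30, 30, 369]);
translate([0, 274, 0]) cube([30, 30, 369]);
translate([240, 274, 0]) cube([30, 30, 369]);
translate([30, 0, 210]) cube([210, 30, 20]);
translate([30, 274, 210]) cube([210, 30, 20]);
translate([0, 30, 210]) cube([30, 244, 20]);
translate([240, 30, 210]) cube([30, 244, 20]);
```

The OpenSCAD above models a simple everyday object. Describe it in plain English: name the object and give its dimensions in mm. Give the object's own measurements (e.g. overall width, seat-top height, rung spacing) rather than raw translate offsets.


A simple wooden stool: a rectangular seat 270 mm (x) by 304 mm (y), 39 mm thick, top face at z = 408 mm, on four square legs, each 30×30 mm in cross-section. The legs rest on z = 0, each flush with a corner of the seat. Four stretchers, 30 mm wide and 20 mm tall, connect adjacent legs with their undersides at z = 210 mm, each running between the inner faces of the legs it joins and aligned with the legs' outer faces on the other axis.


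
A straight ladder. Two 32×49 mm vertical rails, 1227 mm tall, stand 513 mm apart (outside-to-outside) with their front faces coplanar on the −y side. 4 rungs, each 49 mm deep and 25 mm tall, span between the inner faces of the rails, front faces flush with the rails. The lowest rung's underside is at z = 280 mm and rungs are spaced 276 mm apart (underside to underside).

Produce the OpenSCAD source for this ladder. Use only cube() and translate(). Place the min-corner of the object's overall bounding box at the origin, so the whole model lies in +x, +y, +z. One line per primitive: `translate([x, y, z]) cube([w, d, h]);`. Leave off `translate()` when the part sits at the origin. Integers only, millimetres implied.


// rung span = 513 - 2*32 = 449
// rung[k] z = 280 + k*276
cube([32, 49, 1227]);
translate([481, 0, 0]) cube([32, 49, 1227]);
translate([32, 0, 280]) cube([449, 49, 25]);
translate([32, 0, 556]) cube([449, 49, 25]);
translate([32, 0, 832]) cube([449, 49, 25]);
translate([32, 0, 1108]) cube([449, 49, 25]);


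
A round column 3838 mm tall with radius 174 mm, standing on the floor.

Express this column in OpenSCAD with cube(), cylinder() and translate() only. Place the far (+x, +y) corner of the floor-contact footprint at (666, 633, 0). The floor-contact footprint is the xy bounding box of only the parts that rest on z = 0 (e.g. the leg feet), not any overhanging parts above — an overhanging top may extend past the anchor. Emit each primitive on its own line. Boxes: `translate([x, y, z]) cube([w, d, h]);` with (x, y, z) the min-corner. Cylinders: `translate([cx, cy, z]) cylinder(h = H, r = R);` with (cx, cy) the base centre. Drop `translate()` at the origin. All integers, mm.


translate([492, 459, 0]) cylinder(h = 3838, r = 174);


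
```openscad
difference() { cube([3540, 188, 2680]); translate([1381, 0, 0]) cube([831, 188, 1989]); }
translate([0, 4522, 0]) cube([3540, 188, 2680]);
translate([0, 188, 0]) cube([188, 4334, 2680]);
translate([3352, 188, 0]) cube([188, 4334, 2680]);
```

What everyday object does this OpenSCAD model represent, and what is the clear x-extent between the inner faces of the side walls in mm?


A single room. The interior width is 3164 mm.

Four walls enclosing a rectangle with a door in the front wall — a room. Outside width 3540 minus two 188 mm walls gives 3164 mm.


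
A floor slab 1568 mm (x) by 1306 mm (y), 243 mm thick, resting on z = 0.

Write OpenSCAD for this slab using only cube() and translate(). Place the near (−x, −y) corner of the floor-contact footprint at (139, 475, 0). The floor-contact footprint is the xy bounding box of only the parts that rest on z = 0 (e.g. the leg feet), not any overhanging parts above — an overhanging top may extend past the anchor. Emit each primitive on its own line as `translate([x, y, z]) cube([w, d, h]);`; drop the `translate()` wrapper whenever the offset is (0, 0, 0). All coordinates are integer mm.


translate([139, 475, 0]) cube([1568, 1306, 243]);


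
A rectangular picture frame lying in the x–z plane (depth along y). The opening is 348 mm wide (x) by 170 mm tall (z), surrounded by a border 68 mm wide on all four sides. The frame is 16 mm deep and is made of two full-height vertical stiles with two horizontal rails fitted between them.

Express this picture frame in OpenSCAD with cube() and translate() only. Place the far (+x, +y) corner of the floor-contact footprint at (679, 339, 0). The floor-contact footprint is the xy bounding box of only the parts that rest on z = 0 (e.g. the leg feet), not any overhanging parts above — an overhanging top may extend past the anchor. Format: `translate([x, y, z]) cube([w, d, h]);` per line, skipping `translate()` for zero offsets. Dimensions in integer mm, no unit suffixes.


translate([195, 323, 0]) cube([68, 16, 306]);
translate([611, 323, 0]) cube([68, 16, 306]);
translate([263, 323, 0]) cube([348, 16, 68]);
translate([263, 323, 238]) cube([348, 16, 68]);


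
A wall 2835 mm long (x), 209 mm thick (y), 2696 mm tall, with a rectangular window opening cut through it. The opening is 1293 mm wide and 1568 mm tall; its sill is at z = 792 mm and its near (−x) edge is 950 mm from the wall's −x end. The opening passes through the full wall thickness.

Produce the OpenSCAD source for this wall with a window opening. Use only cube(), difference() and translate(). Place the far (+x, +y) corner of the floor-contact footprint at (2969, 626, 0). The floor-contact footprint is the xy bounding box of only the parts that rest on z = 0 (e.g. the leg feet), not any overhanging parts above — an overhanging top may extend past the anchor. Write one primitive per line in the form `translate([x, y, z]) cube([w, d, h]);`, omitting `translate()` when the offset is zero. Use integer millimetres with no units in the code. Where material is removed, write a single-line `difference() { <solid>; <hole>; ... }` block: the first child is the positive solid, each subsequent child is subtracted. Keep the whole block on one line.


difference() { translate([134, 417, 0]) cube([2835, 209, 2696]); translate([1084, 417, 792]) cube([1293, 209, 1568]); }


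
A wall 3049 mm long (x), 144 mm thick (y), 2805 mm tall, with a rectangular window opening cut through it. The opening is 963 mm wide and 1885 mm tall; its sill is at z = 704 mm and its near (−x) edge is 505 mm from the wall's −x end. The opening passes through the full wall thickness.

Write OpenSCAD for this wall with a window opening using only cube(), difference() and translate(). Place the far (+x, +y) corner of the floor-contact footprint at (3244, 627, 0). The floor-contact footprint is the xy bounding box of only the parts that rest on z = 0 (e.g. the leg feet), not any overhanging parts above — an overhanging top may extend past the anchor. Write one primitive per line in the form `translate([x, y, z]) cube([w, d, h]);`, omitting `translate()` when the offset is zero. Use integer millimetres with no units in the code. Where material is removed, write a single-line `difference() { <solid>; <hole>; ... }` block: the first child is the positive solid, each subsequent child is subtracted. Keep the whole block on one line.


difference() { translate([195, 483, 0]) cube([3049, 144, 2805]); translate([700, 483, 704]) cube([963, 144, 1885]); }


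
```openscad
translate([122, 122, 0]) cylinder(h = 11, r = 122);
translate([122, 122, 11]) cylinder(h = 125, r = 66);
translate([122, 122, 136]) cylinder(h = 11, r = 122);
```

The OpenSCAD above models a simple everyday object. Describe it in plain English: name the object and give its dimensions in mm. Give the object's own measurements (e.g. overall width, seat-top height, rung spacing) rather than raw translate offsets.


A spool: two coaxial disc flanges of radius 122 mm and thickness 11 mm, joined by a core cylinder of radius 66 mm and height 125 mm. The lower flange rests on z = 0 and the three cylinders share a vertical axis.


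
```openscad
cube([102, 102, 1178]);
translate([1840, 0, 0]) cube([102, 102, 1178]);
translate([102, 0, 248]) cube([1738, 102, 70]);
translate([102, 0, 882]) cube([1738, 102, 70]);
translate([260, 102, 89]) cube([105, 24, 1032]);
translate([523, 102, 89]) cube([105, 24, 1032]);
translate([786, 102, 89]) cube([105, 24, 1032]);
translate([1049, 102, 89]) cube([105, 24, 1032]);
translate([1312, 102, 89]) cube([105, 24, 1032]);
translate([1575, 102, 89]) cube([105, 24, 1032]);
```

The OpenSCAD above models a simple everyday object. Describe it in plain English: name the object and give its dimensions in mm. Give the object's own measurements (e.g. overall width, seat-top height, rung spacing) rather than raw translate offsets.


A fence section. Two 102×102 mm posts, 1178 mm tall, stand on the floor with a clear span of 1738 mm between their inner faces. Two horizontal rails of 102×70 mm section span the gap between the posts with their undersides at z = 248 mm and z = 882 mm, flush with the posts' −y face. 6 pickets, each 105 mm wide, 24 mm thick and 1032 mm tall, are fixed to the +y face of the rails with their bottoms at z = 89 mm, spaced across the span with a 158 mm gap after the −x post and between neighbouring pickets, with 160 mm left before the +x post.


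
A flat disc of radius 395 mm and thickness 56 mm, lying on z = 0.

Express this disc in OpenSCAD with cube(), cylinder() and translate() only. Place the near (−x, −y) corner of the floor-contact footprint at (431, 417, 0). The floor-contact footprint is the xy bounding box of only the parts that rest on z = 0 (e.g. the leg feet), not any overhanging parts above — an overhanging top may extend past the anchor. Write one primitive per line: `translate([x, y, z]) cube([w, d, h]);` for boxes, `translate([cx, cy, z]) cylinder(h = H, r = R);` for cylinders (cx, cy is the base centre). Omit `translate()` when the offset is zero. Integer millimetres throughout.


translate([826, 812, 0]) cylinder(h = 56, r = 395);


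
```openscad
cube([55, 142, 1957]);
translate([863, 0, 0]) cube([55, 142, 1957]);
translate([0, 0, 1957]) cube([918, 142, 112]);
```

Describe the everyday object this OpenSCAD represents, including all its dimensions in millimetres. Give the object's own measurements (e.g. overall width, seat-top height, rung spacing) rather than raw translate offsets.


A door frame. The clear opening is 808 mm wide and 1957 mm high. Two 55 mm wide jambs, 142 mm deep, stand either side of the opening from the floor to the top of the opening. A 112 mm thick head sits across the top of both jambs, spanning the full outside width of the frame.


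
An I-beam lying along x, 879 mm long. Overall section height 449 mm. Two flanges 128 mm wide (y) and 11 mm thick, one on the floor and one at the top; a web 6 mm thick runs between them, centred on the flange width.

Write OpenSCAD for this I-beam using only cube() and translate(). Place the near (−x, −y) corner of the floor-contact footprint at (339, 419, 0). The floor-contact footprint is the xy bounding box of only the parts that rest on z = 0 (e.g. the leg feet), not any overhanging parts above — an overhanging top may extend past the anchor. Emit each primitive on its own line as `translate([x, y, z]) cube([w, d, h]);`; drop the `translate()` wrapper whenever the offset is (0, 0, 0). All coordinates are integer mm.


translate([339, 419, 0]) cube([879, 128, 11]);
translate([339, 480, 11]) cube([879, 6, 427]);
translate([339, 419, 438]) cube([879, 128, 11]);


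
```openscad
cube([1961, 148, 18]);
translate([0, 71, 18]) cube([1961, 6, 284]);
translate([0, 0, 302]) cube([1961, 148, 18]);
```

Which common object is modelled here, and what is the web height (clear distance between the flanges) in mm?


An I-beam. The web height is 284 mm.

Two wide flanges with a thin centred web — an I-beam. Overall 320 mm minus two 18 mm flanges gives a web of 320 − 2·18 = 284 mm.


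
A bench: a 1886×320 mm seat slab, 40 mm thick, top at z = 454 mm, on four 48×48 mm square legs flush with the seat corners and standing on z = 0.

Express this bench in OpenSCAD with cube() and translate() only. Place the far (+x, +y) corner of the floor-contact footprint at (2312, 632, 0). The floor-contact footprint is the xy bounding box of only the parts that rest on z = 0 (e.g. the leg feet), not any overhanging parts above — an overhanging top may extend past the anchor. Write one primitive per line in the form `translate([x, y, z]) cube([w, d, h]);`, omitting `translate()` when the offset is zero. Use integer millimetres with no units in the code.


translate([426, 312, 414]) cube([1886, 320, 40]);
translate([426, 312, 0]) cube([48, 48, 414]);
translate([426, 584, 0]) cube([48, 48, 414]);
translate([2264, 312, 0]) cube([48, 48, 414]);
translate([2264, 584, 0]) cube([48, 48, 414]);


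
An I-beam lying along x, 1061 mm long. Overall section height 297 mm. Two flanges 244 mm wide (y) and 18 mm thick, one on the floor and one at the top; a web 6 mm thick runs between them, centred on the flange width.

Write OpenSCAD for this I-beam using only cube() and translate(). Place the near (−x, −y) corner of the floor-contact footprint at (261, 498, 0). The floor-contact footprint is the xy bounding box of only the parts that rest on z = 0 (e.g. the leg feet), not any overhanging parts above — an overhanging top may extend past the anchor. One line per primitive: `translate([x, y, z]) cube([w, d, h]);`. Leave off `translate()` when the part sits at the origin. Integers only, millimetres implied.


translate([261, 498, 0]) cube([1061, 244, 18]);
translate([261, 617, 18]) cube([1061, 6, 261]);
translate([261, 498, 279]) cube([1061, 244, 18]);


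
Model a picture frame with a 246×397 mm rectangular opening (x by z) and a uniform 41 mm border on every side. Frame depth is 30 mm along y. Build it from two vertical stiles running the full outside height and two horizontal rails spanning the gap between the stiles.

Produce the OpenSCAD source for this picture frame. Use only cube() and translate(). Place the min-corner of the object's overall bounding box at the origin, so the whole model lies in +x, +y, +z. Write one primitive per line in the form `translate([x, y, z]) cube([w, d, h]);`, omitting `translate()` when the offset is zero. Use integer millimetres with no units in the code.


cube([41, 30, 479]);
translate([287, 0, 0]) cube([41, 30, 479]);
translate([41, 0, 0]) cube([246, 30, 41]);
translate([41, 0, 438]) cube([246, 30, 41]);


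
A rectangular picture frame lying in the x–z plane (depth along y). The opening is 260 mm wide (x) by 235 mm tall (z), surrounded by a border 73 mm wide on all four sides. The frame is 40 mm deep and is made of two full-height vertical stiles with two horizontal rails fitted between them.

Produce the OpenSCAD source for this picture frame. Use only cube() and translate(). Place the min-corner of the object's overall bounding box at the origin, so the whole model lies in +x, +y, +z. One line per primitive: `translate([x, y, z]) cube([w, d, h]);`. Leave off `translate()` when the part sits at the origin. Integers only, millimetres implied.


cube([73, 40, 381]);
translate([333, 0, 0]) cube([73, 40, 381]);
translate([73, 0, 0]) cube([260, 40, 73]);
translate([73, 0, 308]) cube([260, 40, 73]);


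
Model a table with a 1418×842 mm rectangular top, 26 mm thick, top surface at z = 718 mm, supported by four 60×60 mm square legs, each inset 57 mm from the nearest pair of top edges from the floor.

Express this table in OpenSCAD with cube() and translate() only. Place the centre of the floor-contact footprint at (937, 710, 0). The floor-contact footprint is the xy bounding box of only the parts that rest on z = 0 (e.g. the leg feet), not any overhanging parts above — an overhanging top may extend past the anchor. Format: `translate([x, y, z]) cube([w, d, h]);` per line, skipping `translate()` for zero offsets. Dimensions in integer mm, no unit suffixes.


// leg_h = 718 - 26 = 692
translate([228, 289, 692]) cube([1418, 842, 26]);
translate([285, 346, 0]) cube([60, 60, 692]);
translate([1529, 346, 0]) cube([60, 60, 692]);
translate([285, 1014, 0]) cube([60, 60, 692]);
translate([1529, 1014, 0]) cube([60, 60, 692]);


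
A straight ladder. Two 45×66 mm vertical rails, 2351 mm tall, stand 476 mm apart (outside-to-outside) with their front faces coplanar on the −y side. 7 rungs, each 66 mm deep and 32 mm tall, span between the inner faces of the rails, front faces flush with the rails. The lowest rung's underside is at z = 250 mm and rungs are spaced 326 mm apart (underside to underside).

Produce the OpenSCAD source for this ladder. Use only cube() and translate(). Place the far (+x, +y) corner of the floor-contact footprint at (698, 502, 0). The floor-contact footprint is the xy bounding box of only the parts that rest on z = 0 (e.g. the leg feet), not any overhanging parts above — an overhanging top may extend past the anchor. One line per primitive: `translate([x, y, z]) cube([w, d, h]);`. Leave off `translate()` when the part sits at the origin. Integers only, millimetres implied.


translate([222, 436, 0]) cube([45, 66, 2351]);
translate([653, 436, 0]) cube([45, 66, 2351]);
translate([267, 436, 250]) cube([386, 66, 32]);
translate([267, 436, 576]) cube([386, 66, 32]);
translate([267, 436, 902]) cube([386, 66, 32]);
translate([267, 436, 1228]) cube([386, 66, 32]);
translate([267, 436, 1554]) cube([386, 66, 32]);
translate([267, 436, 1880]) cube([386, 66, 32]);
translate([267, 436, 2206]) cube([386, 66, 32]);


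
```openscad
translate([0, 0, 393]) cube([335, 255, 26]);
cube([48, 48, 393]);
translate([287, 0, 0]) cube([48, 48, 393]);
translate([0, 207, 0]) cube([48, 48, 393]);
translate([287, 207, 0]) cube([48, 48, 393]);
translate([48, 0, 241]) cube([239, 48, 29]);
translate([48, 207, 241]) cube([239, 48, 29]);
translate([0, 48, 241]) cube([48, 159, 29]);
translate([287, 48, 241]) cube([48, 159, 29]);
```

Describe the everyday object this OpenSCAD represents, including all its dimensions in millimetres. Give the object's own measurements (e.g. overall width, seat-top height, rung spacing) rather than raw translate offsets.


A simple wooden stool: a rectangular seat 335 mm (x) by 255 mm (y), 26 mm thick, top face at z = 419 mm, on four square legs, each 48×48 mm in cross-section. The legs rest on z = 0, each flush with a corner of the seat. Four stretchers, 48 mm wide and 29 mm tall, connect adjacent legs with their undersides at z = 241 mm, each running between the inner faces of the legs it joins and aligned with the legs' outer faces on the other axis.


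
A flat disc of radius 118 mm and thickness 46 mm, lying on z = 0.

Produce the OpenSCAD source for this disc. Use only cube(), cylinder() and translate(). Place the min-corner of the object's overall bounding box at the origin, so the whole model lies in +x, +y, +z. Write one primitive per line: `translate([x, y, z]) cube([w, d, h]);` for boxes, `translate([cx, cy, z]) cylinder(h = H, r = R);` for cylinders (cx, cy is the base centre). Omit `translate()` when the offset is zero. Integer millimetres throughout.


translate([118, 118, 0]) cylinder(h = 46, r = 118);


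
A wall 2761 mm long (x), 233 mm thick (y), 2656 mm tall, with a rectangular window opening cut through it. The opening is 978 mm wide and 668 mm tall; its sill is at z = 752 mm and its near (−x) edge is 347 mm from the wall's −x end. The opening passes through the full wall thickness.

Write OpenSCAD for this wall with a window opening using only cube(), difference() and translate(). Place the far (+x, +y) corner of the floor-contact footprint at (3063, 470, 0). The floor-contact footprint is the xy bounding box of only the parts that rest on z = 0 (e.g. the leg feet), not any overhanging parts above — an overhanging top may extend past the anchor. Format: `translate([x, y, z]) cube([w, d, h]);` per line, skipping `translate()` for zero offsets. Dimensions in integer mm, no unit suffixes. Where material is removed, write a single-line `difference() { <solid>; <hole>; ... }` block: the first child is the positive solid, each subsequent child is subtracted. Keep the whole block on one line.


difference() { translate([302, 237, 0]) cube([2761, 233, 2656]); translate([649, 237, 752]) cube([978, 233, 668]); }


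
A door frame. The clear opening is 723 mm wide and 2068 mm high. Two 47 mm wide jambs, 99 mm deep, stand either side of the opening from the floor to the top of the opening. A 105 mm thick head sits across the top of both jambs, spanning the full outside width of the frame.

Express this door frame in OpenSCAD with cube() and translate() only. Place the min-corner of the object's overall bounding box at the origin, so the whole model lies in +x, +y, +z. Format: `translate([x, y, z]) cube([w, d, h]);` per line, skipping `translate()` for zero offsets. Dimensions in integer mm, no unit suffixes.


cube([47, 99, 2068]);
translate([770, 0, 0]) cube([47, 99, 2068]);
translate([0, 0, 2068]) cube([817, 99, 105]);


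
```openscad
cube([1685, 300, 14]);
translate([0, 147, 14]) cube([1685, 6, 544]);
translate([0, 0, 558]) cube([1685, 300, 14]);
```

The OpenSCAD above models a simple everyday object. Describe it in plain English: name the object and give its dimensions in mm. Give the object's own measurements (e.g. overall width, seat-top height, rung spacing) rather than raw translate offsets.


An I-beam lying along x, 1685 mm long. Overall section height 572 mm. Two flanges 300 mm wide (y) and 14 mm thick, one on the floor and one at the top; a web 6 mm thick runs between them, centred on the flange width.


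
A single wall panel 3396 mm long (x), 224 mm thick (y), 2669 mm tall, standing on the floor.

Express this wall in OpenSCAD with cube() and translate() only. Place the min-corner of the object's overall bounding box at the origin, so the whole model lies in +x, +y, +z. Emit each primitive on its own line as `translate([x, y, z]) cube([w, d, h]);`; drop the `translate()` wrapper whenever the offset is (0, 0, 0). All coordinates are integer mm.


cube([3396, 224, 2669]);


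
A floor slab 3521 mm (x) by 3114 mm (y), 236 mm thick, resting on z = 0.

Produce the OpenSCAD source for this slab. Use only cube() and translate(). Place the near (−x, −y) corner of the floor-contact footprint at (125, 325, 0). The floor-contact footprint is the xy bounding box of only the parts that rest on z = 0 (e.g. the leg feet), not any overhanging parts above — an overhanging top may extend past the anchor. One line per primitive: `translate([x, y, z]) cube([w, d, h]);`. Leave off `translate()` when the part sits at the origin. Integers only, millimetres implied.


translate([125, 325, 0]) cube([3521, 3114, 236]);


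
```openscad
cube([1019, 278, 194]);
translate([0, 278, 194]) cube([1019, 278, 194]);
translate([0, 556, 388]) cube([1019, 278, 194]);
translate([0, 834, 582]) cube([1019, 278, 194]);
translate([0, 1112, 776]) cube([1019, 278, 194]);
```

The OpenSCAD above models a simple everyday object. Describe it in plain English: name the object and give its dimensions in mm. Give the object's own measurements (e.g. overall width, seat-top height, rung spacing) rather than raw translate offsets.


A straight staircase of 5 solid steps. Each step is 1019 mm wide (x), 278 mm deep (y, the going) and 194 mm tall (the rise). The first step rests on the floor; each subsequent step sits one going further in +y and one rise higher in +z, directly behind and above the previous step with no overlap.


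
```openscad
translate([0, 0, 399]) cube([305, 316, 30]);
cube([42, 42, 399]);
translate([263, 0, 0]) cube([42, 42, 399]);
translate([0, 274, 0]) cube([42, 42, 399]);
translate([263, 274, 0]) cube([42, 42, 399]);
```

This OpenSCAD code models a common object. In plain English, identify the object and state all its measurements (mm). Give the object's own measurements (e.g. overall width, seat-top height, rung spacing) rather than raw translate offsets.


A four-legged stool. The seat is a 305×316×30 mm slab whose top surface is at z = 429 mm; four square legs, each 42×42 mm in cross-section, run from the floor (z = 0) to the underside of the seat, each flush with a corner of the seat.


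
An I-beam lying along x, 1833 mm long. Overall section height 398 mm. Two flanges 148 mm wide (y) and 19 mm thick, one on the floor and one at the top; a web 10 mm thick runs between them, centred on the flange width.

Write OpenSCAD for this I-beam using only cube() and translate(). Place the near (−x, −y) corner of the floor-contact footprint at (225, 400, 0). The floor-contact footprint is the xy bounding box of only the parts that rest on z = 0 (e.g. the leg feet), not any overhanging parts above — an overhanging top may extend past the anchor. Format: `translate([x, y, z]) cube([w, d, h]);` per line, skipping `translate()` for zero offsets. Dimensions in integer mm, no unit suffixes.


translate([225, 400, 0]) cube([1833, 148, 19]);
translate([225, 469, 19]) cube([1833, 10, 360]);
translate([225, 400, 379]) cube([1833, 148, 19]);


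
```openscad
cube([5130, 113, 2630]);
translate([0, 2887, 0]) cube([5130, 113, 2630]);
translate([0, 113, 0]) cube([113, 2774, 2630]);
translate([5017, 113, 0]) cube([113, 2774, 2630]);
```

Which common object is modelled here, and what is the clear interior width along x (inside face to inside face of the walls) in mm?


A house (or room) frame. The interior width is 4904 mm.

Four 2630 mm walls enclosing a rectangle with no floor or roof — a room or house frame. Outside width is 5130 mm and wall thickness is 113 mm, so the interior width is 5130 − 2 × 113 = 4904 mm.


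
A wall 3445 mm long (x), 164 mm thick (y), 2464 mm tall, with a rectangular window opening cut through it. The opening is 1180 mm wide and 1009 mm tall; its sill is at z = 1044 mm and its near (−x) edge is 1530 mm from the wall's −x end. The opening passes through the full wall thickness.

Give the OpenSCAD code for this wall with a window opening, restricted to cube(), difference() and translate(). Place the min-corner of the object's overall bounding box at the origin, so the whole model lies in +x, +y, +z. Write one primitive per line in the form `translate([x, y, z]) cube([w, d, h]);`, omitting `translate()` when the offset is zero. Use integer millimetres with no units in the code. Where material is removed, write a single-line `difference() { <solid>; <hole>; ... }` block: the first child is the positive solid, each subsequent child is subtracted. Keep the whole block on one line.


difference() { cube([3445, 164, 2464]); translate([1530, 0, 1044]) cube([1180, 164, 1009]); }


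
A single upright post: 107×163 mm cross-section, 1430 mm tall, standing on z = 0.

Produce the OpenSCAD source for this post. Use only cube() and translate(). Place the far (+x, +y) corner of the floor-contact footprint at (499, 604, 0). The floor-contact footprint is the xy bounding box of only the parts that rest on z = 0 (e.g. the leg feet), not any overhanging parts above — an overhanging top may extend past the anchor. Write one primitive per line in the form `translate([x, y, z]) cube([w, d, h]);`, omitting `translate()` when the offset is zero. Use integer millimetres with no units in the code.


translate([392, 441, 0]) cube([107, 163, 1430]);


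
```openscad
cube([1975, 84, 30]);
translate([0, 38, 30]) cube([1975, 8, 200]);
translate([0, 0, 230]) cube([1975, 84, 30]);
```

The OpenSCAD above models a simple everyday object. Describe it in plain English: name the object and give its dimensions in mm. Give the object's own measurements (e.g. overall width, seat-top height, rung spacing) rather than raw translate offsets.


An I-beam lying along x, 1975 mm long. Overall section height 260 mm. Two flanges 84 mm wide (y) and 30 mm thick, one on the floor and one at the top; a web 8 mm thick runs between them, centred on the flange width.


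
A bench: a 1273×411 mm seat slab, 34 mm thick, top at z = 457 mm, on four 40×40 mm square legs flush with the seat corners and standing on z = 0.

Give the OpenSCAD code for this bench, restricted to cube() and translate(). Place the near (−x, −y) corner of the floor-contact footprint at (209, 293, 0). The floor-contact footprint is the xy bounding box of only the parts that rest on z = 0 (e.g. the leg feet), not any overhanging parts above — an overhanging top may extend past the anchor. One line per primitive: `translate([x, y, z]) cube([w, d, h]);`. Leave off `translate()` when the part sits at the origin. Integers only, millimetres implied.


translate([209, 293, 423]) cube([1273, 411, 34]);
translate([209, 293, 0]) cube([40, 40, 423]);
translate([209, 664, 0]) cube([40, 40, 423]);
translate([1442, 293, 0]) cube([40, 40, 423]);
translate([1442, 664, 0]) cube([40, 40, 423]);


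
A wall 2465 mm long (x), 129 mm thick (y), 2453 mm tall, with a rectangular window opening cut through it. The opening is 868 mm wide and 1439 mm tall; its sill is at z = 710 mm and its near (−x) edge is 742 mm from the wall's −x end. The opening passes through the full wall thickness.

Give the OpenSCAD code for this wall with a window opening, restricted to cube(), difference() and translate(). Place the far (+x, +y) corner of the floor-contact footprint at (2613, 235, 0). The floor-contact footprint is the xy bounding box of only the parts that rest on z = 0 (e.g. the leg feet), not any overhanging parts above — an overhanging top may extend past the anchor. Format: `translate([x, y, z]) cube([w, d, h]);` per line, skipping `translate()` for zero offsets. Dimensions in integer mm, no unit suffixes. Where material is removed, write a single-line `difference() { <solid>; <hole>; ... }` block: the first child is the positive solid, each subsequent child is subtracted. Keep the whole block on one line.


difference() { translate([148, 106, 0]) cube([2465, 129, 2453]); translate([890, 106, 710]) cube([868, 129, 1439]); }


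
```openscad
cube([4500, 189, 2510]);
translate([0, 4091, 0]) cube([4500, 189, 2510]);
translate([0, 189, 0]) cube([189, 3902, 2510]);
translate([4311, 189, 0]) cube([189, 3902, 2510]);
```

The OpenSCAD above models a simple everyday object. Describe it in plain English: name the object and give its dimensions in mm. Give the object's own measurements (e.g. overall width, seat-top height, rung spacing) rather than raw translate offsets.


The wall frame of a small rectangular building: four walls, each 2510 mm tall and 189 mm thick, enclosing a footprint 4500 mm (x) by 4280 mm (y) outside-to-outside, with no floor or roof. The front and back walls (the −y and +y sides) span the full width; the two side walls fit between them.


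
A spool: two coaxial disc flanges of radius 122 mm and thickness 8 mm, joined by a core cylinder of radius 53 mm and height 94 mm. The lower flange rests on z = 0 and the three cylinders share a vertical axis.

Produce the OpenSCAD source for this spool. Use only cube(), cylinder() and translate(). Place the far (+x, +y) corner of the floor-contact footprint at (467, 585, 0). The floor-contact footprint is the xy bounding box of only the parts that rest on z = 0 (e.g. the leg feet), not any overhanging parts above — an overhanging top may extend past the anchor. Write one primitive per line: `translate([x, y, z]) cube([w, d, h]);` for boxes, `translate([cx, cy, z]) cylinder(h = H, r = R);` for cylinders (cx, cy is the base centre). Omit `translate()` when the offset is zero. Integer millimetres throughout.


translate([345, 463, 0]) cylinder(h = 8, r = 122);
translate([345, 463, 8]) cylinder(h = 94, r = 53);
translate([345, 463, 102]) cylinder(h = 8, r = 122);


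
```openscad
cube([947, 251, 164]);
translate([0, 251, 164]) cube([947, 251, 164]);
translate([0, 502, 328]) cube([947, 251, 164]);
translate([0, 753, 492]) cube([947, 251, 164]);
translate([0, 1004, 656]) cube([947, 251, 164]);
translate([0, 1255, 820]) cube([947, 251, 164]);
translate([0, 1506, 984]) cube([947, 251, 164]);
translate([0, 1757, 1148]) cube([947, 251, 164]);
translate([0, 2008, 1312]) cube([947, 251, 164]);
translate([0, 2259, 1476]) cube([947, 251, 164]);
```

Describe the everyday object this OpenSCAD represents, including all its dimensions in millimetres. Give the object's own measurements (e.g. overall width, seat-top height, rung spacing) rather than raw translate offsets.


A straight staircase of 10 solid steps. Each step is 947 mm wide (x), 251 mm deep (y, the going) and 164 mm tall (the rise). The first step rests on the floor; each subsequent step sits one going further in +y and one rise higher in +z, directly behind and above the previous step with no overlap.


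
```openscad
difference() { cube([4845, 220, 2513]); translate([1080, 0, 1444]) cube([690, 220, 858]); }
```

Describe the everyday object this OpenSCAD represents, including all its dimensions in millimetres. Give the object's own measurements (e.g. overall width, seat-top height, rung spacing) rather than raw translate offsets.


A wall 4845 mm long (x), 220 mm thick (y), 2513 mm tall, with a rectangular window opening cut through it. The opening is 690 mm wide and 858 mm tall; its sill is at z = 1444 mm and its near (−x) edge is 1080 mm from the wall's −x end. The opening passes through the full wall thickness.


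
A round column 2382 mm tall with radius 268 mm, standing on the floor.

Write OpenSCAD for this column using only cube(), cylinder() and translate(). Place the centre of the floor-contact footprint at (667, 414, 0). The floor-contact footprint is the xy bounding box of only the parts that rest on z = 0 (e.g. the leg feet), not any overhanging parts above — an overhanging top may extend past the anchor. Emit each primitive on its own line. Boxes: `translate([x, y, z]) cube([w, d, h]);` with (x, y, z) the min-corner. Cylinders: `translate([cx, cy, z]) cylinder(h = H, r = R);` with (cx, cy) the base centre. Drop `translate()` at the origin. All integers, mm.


translate([667, 414, 0]) cylinder(h = 2382, r = 268);


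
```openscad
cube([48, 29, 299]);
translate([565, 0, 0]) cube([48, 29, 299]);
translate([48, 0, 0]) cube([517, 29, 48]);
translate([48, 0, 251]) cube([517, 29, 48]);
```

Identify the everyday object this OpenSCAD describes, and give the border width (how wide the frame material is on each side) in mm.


A picture frame. The border width is 48 mm.

Four thin pieces enclosing a rectangular opening — a picture frame. The two full-height stiles are 299 mm tall; the top rail sits at z = 251 and is 48 mm tall, so the border above the opening is 299 − 251 = 48 mm, matching the stile x-width.


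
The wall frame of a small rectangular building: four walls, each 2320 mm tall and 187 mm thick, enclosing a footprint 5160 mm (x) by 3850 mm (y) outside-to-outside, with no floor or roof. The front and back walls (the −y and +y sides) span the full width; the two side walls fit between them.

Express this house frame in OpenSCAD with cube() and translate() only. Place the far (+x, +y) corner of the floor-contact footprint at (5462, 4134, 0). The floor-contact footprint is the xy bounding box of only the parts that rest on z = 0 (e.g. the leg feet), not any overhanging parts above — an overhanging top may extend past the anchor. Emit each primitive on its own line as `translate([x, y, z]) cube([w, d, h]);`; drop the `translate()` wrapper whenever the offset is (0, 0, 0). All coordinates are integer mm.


translate([302, 284, 0]) cube([5160, 187, 2320]);
translate([302, 3947, 0]) cube([5160, 187, 2320]);
translate([302, 471, 0]) cube([187, 3476, 2320]);
translate([5275, 471, 0]) cube([187, 3476, 2320]);


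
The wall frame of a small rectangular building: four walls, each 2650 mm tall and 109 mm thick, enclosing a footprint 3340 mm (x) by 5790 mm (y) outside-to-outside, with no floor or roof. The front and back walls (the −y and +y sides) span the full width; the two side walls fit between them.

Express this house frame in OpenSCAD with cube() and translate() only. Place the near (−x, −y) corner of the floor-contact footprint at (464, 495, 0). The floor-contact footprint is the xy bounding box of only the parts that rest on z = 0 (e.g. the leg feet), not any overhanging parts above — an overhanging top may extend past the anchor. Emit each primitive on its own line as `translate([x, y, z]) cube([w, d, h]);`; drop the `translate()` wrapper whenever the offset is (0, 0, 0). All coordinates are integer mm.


translate([464, 495, 0]) cube([3340, 109, 2650]);
translate([464, 6176, 0]) cube([3340, 109, 2650]);
translate([464, 604, 0]) cube([109, 5572, 2650]);
translate([3695, 604, 0]) cube([109, 5572, 2650]);


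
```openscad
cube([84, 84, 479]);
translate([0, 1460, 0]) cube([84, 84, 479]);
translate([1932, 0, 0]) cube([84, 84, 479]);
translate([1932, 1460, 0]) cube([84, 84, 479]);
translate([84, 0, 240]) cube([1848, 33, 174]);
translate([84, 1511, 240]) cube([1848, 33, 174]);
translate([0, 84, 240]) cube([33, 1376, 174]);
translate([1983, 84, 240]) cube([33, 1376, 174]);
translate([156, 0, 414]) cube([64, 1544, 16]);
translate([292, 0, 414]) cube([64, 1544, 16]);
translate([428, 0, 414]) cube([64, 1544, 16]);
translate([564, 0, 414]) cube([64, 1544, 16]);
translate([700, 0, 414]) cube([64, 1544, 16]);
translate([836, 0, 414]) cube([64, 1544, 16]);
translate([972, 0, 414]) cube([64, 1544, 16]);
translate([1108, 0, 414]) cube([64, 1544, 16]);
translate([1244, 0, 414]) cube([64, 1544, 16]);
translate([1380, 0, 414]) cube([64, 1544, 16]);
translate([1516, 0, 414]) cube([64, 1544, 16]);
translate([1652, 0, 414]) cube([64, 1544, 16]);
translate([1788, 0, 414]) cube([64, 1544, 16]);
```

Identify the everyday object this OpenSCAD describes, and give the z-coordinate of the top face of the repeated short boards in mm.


A bed frame. The slat-top height is 430 mm.

Four posts, four rails, and a row of slats — a bed frame. Slats sit on the rails at z = 240 + 174 = 414; with slat thickness 16, the top is 430 mm.


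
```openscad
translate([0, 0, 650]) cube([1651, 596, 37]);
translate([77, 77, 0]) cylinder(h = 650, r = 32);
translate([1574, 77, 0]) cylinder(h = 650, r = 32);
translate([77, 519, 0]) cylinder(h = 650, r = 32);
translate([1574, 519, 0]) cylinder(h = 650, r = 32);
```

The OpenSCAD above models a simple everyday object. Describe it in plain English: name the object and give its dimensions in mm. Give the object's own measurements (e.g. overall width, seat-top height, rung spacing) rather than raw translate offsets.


A rectangular dining table. The top is 1651×596×37 mm with its upper surface at z = 687 mm. It stands on four round legs of 64 mm diameter, each leg's bounding box inset 45 mm from the nearest pair of top edges, running from the floor to the underside of the top.


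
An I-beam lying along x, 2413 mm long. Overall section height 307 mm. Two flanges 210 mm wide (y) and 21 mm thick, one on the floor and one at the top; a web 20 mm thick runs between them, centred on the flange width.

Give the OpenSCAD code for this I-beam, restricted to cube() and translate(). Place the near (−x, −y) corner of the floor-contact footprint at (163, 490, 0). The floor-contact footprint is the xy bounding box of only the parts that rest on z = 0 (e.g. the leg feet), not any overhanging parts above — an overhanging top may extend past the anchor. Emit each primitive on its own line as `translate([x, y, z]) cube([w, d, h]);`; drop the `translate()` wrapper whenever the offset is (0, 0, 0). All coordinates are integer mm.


translate([163, 490, 0]) cube([2413, 210, 21]);
translate([163, 585, 21]) cube([2413, 20, 265]);
translate([163, 490, 286]) cube([2413, 210, 21]);
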